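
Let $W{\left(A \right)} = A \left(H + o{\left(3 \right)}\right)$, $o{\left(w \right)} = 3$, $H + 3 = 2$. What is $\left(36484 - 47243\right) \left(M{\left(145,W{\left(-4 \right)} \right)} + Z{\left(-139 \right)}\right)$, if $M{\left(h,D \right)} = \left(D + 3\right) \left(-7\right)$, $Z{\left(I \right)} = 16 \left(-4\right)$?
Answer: $312011$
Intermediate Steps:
$Z{\left(I \right)} = -64$
$H = -1$ ($H = -3 + 2 = -1$)
$W{\left(A \right)} = 2 A$ ($W{\left(A \right)} = A \left(-1 + 3\right) = A 2 = 2 A$)
$M{\left(h,D \right)} = -21 - 7 D$ ($M{\left(h,D \right)} = \left(3 + D\right) \left(-7\right) = -21 - 7 D$)
$\left(36484 - 47243\right) \left(M{\left(145,W{\left(-4 \right)} \right)} + Z{\left(-139 \right)}\right) = \left(36484 - 47243\right) \left(\left(-21 - 7 \cdot 2 \left(-4\right)\right) - 64\right) = - 10759 \left(\left(-21 - -56\right) - 64\right) = - 10759 \left(\left(-21 + 56\right) - 64\right) = - 10759 \left(35 - 64\right) = \left(-10759\right) \left(-29\right) = 312011$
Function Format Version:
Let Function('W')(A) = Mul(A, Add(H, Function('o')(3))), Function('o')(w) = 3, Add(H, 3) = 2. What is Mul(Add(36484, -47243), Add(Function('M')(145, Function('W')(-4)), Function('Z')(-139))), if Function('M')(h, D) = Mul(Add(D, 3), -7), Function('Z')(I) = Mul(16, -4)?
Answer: 312011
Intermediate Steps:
Function('Z')(I) = -64
H = -1 (H = Add(-3, 2) = -1)
Function('W')(A) = Mul(2, A) (Function('W')(A) = Mul(A, Add(-1, 3)) = Mul(A, 2) = Mul(2, A))
Function('M')(h, D) = Add(-21, Mul(-7, D)) (Function('M')(h, D) = Mul(Add(3, D), -7) = Add(-21, Mul(-7, D)))
Mul(Add(36484, -47243), Add(Function('M')(145, Function('W')(-4)), Function('Z')(-139))) = Mul(Add(36484, -47243), Add(Add(-21, Mul(-7, Mul(2, -4))), -64)) = Mul(-10759, Add(Add(-21, Mul(-7, -8)), -64)) = Mul(-10759, Add(Add(-21, 56), -64)) = Mul(-10759, Add(35, -64)) = Mul(-10759, -29) = 312011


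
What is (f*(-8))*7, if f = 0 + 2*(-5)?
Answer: 560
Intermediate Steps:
f = -10 (f = 0 - 10 = -10)
(f*(-8))*7 = -10*(-8)*7 = 80*7 = 560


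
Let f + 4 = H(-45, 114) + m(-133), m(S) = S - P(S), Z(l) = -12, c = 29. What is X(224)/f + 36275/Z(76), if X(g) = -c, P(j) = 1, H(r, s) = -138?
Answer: -208574/69 ≈ -3022.8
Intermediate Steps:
m(S) = -1 + S (m(S) = S - 1*1 = S - 1 = -1 + S)
f = -276 (f = -4 + (-138 + (-1 - 133)) = -4 + (-138 - 134) = -4 - 272 = -276)
X(g) = -29 (X(g) = -1*29 = -29)
X(224)/f + 36275/Z(76) = -29/(-276) + 36275/(-12) = -29*(-1/276) + 36275*(-1/12) = 29/276 - 36275/12 = -208574/69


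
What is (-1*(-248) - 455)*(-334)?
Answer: 69138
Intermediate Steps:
(-1*(-248) - 455)*(-334) = (248 - 455)*(-334) = -207*(-334) = 69138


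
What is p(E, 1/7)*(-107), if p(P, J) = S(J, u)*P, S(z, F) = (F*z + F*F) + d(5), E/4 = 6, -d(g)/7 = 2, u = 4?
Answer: -46224/7 ≈ -6603.4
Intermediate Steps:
d(g) = -14 (d(g) = -7*2 = -14)
E = 24 (E = 4*6 = 24)
S(z, F) = -14 + F² + F*z (S(z, F) = (F*z + F*F) - 14 = (F*z + F²) - 14 = (F² + F*z) - 14 = -14 + F² + F*z)
p(P, J) = P*(2 + 4*J) (p(P, J) = (-14 + 4² + 4*J)*P = (-14 + 16 + 4*J)*P = (2 + 4*J)*P = P*(2 + 4*J))
p(E, 1/7)*(-107) = (2*24*(1 + 2/7))*(-107) = (2*24*(9/7))*(-107) = (432/7)*(-107) = -46224/7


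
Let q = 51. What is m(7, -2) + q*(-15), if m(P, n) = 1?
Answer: -764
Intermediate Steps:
m(7, -2) + q*(-15) = 1 + 51*(-15) = 1 - 765 = -764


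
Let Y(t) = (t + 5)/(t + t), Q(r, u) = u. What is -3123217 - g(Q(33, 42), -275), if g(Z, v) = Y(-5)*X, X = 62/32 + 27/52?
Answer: -3123217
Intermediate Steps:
X = 511/208 (X = 62*(1/32) + 27*(1/52) = 31/16 + 27/52 = 511/208 ≈ 2.4567)
Y(t) = (5 + t)/(2*t) (Y(t) = (5 + t)/((2*t)) = (5 + t)*(1/(2*t)) = (5 + t)/(2*t))
g(Z, v) = 0 (g(Z, v) = ((½)*(5 - 5)/(-5))*(511/208) = ((½)*(-⅕)*0)*(511/208) = 0*(511/208) = 0)
-3123217 - g(Q(33, 42), -275) = -3123217 - 1*0 = -3123217 + 0 = -3123217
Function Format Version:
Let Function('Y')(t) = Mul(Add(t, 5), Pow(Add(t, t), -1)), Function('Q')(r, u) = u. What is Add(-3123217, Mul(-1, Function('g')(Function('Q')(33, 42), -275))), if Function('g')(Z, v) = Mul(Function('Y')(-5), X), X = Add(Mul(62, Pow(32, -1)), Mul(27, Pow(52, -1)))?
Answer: -3123217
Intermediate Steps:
X = Rational(511, 208) (X = Add(Mul(62, Rational(1, 32)), Mul(27, Rational(1, 52))) = Add(Rational(31, 16), Rational(27, 52)) = Rational(511, 208) ≈ 2.4567)
Function('Y')(t) = Mul(Rational(1, 2), Pow(t, -1), Add(5, t)) (Function('Y')(t) = Mul(Add(5, t), Pow(Mul(2, t), -1)) = Mul(Add(5, t), Mul(Rational(1, 2), Pow(t, -1))) = Mul(Rational(1, 2), Pow(t, -1), Add(5, t)))
Function('g')(Z, v) = 0 (Function('g')(Z, v) = Mul(Mul(Rational(1, 2), Pow(-5, -1), Add(5, -5)), Rational(511, 208)) = Mul(Mul(Rational(1, 2), Rational(-1, 5), 0), Rational(511, 208)) = Mul(0, Rational(511, 208)) = 0)
Add(-3123217, Mul(-1, Function('g')(Function('Q')(33, 42), -275))) = Add(-3123217, Mul(-1, 0)) = Add(-3123217, 0) = -3123217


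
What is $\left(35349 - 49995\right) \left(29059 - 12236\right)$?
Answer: $-246389658$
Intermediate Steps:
$\left(35349 - 49995\right) \left(29059 - 12236\right) = \left(-14646\right) 16823 = -246389658$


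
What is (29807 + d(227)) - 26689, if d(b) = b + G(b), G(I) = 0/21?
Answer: 3345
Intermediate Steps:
G(I) = 0 (G(I) = 0*(1/21) = 0)
d(b) = b (d(b) = b + 0 = b)
(29807 + d(227)) - 26689 = (29807 + 227) - 26689 = 30034 - 26689 = 3345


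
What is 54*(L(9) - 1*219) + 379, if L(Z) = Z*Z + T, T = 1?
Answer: -7019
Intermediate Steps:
L(Z) = 1 + Z² (L(Z) = Z*Z + 1 = Z² + 1 = 1 + Z²)
54*(L(9) - 1*219) + 379 = 54*((1 + 9²) - 1*219) + 379 = 54*((1 + 81) - 219) + 379 = 54*(82 - 219) + 379 = 54*(-137) + 379 = -7398 + 379 = -7019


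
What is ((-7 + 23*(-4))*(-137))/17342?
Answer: 13563/17342 ≈ 0.78209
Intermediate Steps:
((-7 + 23*(-4))*(-137))/17342 = ((-7 - 92)*(-137))*(1/17342) = -99*(-137)*(1/17342) = 13563*(1/17342) = 13563/17342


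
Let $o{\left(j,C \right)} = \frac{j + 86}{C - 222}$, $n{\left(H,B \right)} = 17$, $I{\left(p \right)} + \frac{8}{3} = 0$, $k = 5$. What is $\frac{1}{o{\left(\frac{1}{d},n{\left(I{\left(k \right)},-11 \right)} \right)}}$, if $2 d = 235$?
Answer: $- \frac{48175}{20212} \approx -2.3835$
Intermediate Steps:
$I{\left(p \right)} = - \frac{8}{3}$ ($I{\left(p \right)} = - \frac{8}{3} + 0 = - \frac{8}{3}$)
$d = \frac{235}{2}$ ($d = \frac{1}{2} \cdot 235 = \frac{235}{2} \approx 117.5$)
$o{\left(j,C \right)} = \frac{86 + j}{-222 + C}$
$\frac{1}{o{\left(\frac{1}{d},n{\left(I{\left(k \right)},-11 \right)} \right)}} = \frac{1}{\frac{1}{-222 + 17} \left(86 + \frac{1}{\frac{235}{2}}\right)} = \frac{1}{\frac{1}{-205} \left(86 + \frac{2}{235}\right)} = \frac{1}{\left(- \frac{1}{205}\right) \frac{20212}{235}} = \frac{1}{- \frac{20212}{48175}} = - \frac{48175}{20212}$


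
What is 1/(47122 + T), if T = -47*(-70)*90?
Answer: 1/343222 ≈ 2.9136e-6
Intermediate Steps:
T = 296100 (T = 3290*90 = 296100)
1/(47122 + T) = 1/(47122 + 296100) = 1/343222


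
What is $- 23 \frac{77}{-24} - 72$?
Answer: $\frac{43}{24} \approx 1.7917$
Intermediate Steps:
$- 23 \frac{77}{-24} - 72 = - 23 \cdot 77 \left(- \frac{1}{24}\right) - 72 = \left(-23\right) \left(- \frac{77}{24}\right) - 72 = \frac{1771}{24} - 72 = \frac{43}{24}$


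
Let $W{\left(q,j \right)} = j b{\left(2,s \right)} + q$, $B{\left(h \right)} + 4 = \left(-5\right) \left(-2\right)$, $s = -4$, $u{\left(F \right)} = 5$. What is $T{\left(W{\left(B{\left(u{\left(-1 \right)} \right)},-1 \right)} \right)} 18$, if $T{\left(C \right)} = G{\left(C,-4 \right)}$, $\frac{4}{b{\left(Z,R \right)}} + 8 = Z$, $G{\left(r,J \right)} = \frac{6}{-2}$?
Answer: $-54$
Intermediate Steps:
$G{\left(r,J \right)} = -3$ ($G{\left(r,J \right)} = 6 \left(- \frac{1}{2}\right) = -3$)
$B{\left(h \right)} = 6$ ($B{\left(h \right)} = -4 - -10 = -4 + 10 = 6$)
$b{\left(Z,R \right)} = \frac{4}{-8 + Z}$
$W{\left(q,j \right)} = q - \frac{2 j}{3}$ ($W{\left(q,j \right)} = j \frac{4}{-8 + 2} + q = j \frac{4}{-6} + q = j 4 \left(- \frac{1}{6}\right) + q = j \left(- \frac{2}{3}\right) + q = - \frac{2 j}{3} + q = q - \frac{2 j}{3}$)
$T{\left(C \right)} = -3$
$T{\left(W{\left(B{\left(u{\left(-1 \right)} \right)},-1 \right)} \right)} 18 = \left(-3\right) 18 = -54$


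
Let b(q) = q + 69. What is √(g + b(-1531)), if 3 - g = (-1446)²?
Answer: 5*I*√83695 ≈ 1446.5*I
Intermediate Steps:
b(q) = 69 + q
g = -2090913 (g = 3 - 1*(-1446)² = 3 - 1*2090916 = 3 - 2090916 = -2090913)
√(g + b(-1531)) = √(-2090913 + (69 - 1531)) = √(-2090913 - 1462) = √(-2092375) = 5*I*√83695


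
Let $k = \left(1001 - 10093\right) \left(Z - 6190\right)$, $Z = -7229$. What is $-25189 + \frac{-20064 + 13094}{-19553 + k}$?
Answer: $- \frac{614541047005}{24397199} \approx -25189.0$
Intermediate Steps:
$k = 122005548$ ($k = \left(1001 - 10093\right) \left(-7229 - 6190\right) = \left(-9092\right) \left(-13419\right) = 122005548$)
$-25189 + \frac{-20064 + 13094}{-19553 + k} = -25189 + \frac{-20064 + 13094}{-19553 + 122005548} = -25189 - \frac{6970}{121985995} = -25189 - \frac{1394}{24397199} = - \frac{614541047005}{24397199}$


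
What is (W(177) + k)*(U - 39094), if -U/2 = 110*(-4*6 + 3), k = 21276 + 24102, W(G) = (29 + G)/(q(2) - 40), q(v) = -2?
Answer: -32848033790/21 ≈ -1.5642e+9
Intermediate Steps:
W(G) = -29/42 - G/42 (W(G) = (29 + G)/(-2 - 40) = (29 + G)/(-42) = (29 + G)*(-1/42) = -29/42 - G/42)
k = 45378
U = 4620 (U = -220*(-4*6 + 3) = -220*(-24 + 3) = -220*(-21) = -2*(-2310) = 4620)
(W(177) + k)*(U - 39094) = ((-29/42 - 1/42*177) + 45378)*(4620 - 39094) = ((-29/42 - 59/14) + 45378)*(-34474) = (-103/21 + 45378)*(-34474) = (952835/21)*(-34474) = -32848033790/21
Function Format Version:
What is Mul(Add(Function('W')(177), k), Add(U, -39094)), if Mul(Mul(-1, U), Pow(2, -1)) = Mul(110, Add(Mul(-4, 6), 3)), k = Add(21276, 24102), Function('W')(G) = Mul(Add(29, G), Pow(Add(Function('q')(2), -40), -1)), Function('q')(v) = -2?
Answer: Rational(-32848033790, 21) ≈ -1.5642e+9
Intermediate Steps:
Function('W')(G) = Add(Rational(-29, 42), Mul(Rational(-1, 42), G)) (Function('W')(G) = Mul(Add(29, G), Pow(Add(-2, -40), -1)) = Mul(Add(29, G), Pow(-42, -1)) = Mul(Add(29, G), Rational(-1, 42)) = Add(Rational(-29, 42), Mul(Rational(-1, 42), G)))
k = 45378
U = 4620 (U = Mul(-2, Mul(110, Add(Mul(-4, 6), 3))) = Mul(-2, Mul(110, Add(-24, 3))) = Mul(-2, Mul(110, -21)) = Mul(-2, -2310) = 4620)
Mul(Add(Function('W')(177), k), Add(U, -39094)) = Mul(Add(Add(Rational(-29, 42), Mul(Rational(-1, 42), 177)), 45378), Add(4620, -39094)) = Mul(Add(Add(Rational(-29, 42), Rational(-59, 14)), 45378), -34474) = Mul(Add(Rational(-103, 21), 45378), -34474) = Mul(Rational(952835, 21), -34474) = Rational(-32848033790, 21)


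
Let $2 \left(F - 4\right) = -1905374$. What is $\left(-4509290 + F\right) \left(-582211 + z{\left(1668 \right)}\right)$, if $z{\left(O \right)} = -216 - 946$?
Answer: $3186367574929$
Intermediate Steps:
$F = -952683$ ($F = 4 + \frac{1}{2} \left(-1905374\right) = 4 - 952687 = -952683$)
$z{\left(O \right)} = -1162$ ($z{\left(O \right)} = -216 - 946 = -1162$)
$\left(-4509290 + F\right) \left(-582211 + z{\left(1668 \right)}\right) = \left(-4509290 - 952683\right) \left(-582211 - 1162\right) = \left(-5461973\right) \left(-583373\right) = 3186367574929$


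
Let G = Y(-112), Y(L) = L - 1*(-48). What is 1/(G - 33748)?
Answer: -1/33812 ≈ -2.9575e-5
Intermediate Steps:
Y(L) = 48 + L (Y(L) = L + 48 = 48 + L)
G = -64 (G = 48 - 112 = -64)
1/(G - 33748) = 1/(-64 - 33748) = 1/(-33812) = -1/33812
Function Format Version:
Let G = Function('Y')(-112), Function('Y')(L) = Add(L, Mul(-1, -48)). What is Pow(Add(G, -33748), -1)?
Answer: Rational(-1, 33812) ≈ -2.9575e-5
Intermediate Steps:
Function('Y')(L) = Add(48, L) (Function('Y')(L) = Add(L, 48) = Add(48, L))
G = -64 (G = Add(48, -112) = -64)
Pow(Add(G, -33748), -1) = Pow(Add(-64, -33748), -1) = Pow(-33812, -1) = Rational(-1, 33812)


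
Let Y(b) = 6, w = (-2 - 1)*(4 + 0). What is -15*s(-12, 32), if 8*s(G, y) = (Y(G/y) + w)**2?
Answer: -135/2 ≈ -67.500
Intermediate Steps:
w = -12 (w = -3*4 = -12)
s(G, y) = 9/2 (s(G, y) = (6 - 12)**2/8 = (1/8)*(-6)**2 = (1/8)*36 = 9/2)
-15*s(-12, 32) = -15*9/2 = -135/2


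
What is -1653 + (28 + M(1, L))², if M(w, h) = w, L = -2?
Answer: -812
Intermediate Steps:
-1653 + (28 + M(1, L))² = -1653 + (28 + 1)² = -1653 + 29² = -1653 + 841 = -812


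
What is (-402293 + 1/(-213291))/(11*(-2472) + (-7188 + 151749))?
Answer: -85805476264/25033751379 ≈ -3.4276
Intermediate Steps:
(-402293 + 1/(-213291))/(11*(-2472) + (-7188 + 151749)) = (-402293 - 1/213291)/(-27192 + 144561) = -85805476264/213291/117369 = -85805476264/213291*1/117369 = -85805476264/25033751379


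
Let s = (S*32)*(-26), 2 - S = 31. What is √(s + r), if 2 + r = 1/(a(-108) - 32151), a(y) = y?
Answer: √25106554939947/32259 ≈ 155.33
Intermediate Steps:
S = -29 (S = 2 - 1*31 = 2 - 31 = -29)
s = 24128 (s = -29*32*(-26) = -928*(-26) = 24128)
r = -64519/32259 (r = -2 + 1/(-108 - 32151) = -2 + 1/(-32259) = -2 - 1/32259 = -64519/32259 ≈ -2.0000)
√(s + r) = √(24128 - 64519/32259) = √(778280633/32259) = √25106554939947/32259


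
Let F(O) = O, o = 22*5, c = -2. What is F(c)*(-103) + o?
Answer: 316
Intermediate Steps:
o = 110
F(c)*(-103) + o = -2*(-103) + 110 = 206 + 110 = 316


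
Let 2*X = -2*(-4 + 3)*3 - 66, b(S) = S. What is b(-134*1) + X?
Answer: -164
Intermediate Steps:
X = -30 (X = (-2*(-4 + 3)*3 - 66)/2 = (-2*(-1)*3 - 66)/2 = (2*3 - 66)/2 = (6 - 66)/2 = (½)*(-60) = -30)
b(-134*1) + X = -134*1 - 30 = -134 - 30 = -164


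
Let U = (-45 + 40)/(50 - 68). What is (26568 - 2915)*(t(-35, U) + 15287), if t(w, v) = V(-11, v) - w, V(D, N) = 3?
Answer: 362482225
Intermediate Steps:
U = 5/18 (U = -5/(-18) = -5*(-1/18) = 5/18 ≈ 0.27778)
t(w, v) = 3 - w
(26568 - 2915)*(t(-35, U) + 15287) = (26568 - 2915)*((3 - 1*(-35)) + 15287) = 23653*((3 + 35) + 15287) = 23653*(38 + 15287) = 23653*15325 = 362482225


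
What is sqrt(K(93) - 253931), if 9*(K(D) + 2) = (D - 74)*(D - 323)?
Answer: I*sqrt(2289767)/3 ≈ 504.4*I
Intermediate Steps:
K(D) = -2 + (-323 + D)*(-74 + D)/9 (K(D) = -2 + ((D - 74)*(D - 323))/9 = -2 + ((-74 + D)*(-323 + D))/9 = -2 + ((-323 + D)*(-74 + D))/9 = -2 + (-323 + D)*(-74 + D)/9)
sqrt(K(93) - 253931) = sqrt((23884/9 - 397/9*93 + (1/9)*93**2) - 253931) = sqrt((23884/9 - 12307/3 + (1/9)*8649) - 253931) = sqrt((23884/9 - 12307/3 + 961) - 253931) = sqrt(-4388/9 - 253931) = sqrt(-2289767/9) = I*sqrt(2289767)/3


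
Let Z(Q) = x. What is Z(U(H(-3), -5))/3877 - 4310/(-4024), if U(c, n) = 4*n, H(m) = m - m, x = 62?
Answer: 8479679/7800524 ≈ 1.0871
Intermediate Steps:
H(m) = 0
Z(Q) = 62
Z(U(H(-3), -5))/3877 - 4310/(-4024) = 62/3877 - 4310/(-4024) = 62*(1/3877) - 4310*(-1/4024) = 62/3877 + 2155/2012 = 8479679/7800524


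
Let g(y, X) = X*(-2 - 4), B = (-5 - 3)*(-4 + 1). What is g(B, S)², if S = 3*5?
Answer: 8100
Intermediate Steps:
B = 24 (B = -8*(-3) = 24)
S = 15
g(y, X) = -6*X (g(y, X) = X*(-6) = -6*X)
g(B, S)² = (-6*15)² = (-90)² = 8100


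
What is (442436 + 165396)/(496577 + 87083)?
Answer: 151958/145915 ≈ 1.0414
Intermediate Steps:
(442436 + 165396)/(496577 + 87083) = 607832/583660 = 607832*(1/583660) = 151958/145915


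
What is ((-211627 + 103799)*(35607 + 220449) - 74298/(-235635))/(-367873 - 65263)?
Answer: 1084313975074897/17010333560 ≈ 63744.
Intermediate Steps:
((-211627 + 103799)*(35607 + 220449) - 74298/(-235635))/(-367873 - 65263) = (-107828*256056 - 74298*(-1/235635))/(-433136) = (-27610006368 + 24766/78545)*(-1/433136) = -2168627950149794/78545*(-1/433136) = 1084313975074897/17010333560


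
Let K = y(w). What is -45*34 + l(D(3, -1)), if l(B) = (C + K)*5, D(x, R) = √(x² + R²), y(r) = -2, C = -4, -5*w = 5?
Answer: -1560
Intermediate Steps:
w = -1 (w = -⅕*5 = -1)
K = -2
D(x, R) = √(R² + x²)
l(B) = -30 (l(B) = (-4 - 2)*5 = -6*5 = -30)
-45*34 + l(D(3, -1)) = -45*34 - 30 = -1530 - 30 = -1560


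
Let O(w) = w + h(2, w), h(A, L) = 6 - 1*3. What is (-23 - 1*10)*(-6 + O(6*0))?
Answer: 99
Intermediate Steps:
h(A, L) = 3 (h(A, L) = 6 - 3 = 3)
O(w) = 3 + w (O(w) = w + 3 = 3 + w)
(-23 - 1*10)*(-6 + O(6*0)) = (-23 - 1*10)*(-6 + (3 + 6*0)) = (-23 - 10)*(-6 + (3 + 0)) = -33*(-6 + 3) = -33*(-3) = 99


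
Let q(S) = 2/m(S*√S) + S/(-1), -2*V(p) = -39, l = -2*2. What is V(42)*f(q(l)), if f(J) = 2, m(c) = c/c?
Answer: 39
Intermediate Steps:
l = -4
V(p) = 39/2 (V(p) = -½*(-39) = 39/2)
m(c) = 1
q(S) = 2 - S (q(S) = 2/1 + S/(-1) = 2*1 + S*(-1) = 2 - S)
V(42)*f(q(l)) = (39/2)*2 = 39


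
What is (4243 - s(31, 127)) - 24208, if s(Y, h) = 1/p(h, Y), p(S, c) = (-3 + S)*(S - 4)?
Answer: -304506181/15252 ≈ -19965.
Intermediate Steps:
p(S, c) = (-4 + S)*(-3 + S) (p(S, c) = (-3 + S)*(-4 + S) = (-4 + S)*(-3 + S))
s(Y, h) = 1/(12 + h² - 7*h)
(4243 - s(31, 127)) - 24208 = (4243 - 1/(12 + 127² - 7*127)) - 24208 = (4243 - 1/(12 + 16129 - 889)) - 24208 = (4243 - 1/15252) - 24208 = 64714235/15252 - 24208 = -304506181/15252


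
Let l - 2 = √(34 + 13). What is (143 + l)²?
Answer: (145 + √47)² ≈ 23060.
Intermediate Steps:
l = 2 + √47 (l = 2 + √(34 + 13) = 2 + √47 ≈ 8.8557)
(143 + l)² = (143 + (2 + √47))² = (145 + √47)²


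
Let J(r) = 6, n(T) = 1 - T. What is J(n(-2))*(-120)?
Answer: -720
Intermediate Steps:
J(n(-2))*(-120) = 6*(-120) = -720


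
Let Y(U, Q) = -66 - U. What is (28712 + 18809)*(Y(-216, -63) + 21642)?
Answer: 1035577632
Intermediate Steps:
(28712 + 18809)*(Y(-216, -63) + 21642) = (28712 + 18809)*((-66 - 1*(-216)) + 21642) = 47521*((-66 + 216) + 21642) = 47521*(150 + 21642) = 47521*21792 = 1035577632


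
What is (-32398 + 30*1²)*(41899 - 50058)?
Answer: 264090512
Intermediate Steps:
(-32398 + 30*1²)*(41899 - 50058) = (-32398 + 30*1)*(-8159) = (-32398 + 30)*(-8159) = -32368*(-8159) = 264090512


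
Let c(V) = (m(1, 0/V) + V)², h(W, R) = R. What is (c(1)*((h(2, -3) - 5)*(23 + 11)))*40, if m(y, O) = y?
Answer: -43520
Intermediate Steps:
c(V) = (1 + V)²
(c(1)*((h(2, -3) - 5)*(23 + 11)))*40 = ((1 + 1)²*((-3 - 5)*(23 + 11)))*40 = (2²*(-8*34))*40 = (4*(-272))*40 = -1088*40 = -43520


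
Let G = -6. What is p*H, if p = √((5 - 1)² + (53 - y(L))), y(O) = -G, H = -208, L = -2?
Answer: -624*√7 ≈ -1650.9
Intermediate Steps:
y(O) = 6 (y(O) = -1*(-6) = 6)
p = 3*√7 (p = √((5 - 1)² + (53 - 1*6)) = √(4² + (53 - 6)) = √(16 + 47) = √63 = 3*√7 ≈ 7.9373)
p*H = (3*√7)*(-208) = -624*√7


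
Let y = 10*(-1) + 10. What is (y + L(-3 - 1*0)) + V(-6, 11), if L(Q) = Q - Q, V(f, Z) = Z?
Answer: 11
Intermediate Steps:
L(Q) = 0
y = 0 (y = -10 + 10 = 0)
(y + L(-3 - 1*0)) + V(-6, 11) = (0 + 0) + 11 = 0 + 11 = 11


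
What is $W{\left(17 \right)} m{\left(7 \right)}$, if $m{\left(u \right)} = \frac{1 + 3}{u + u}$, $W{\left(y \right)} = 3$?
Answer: $\frac{6}{7} \approx 0.85714$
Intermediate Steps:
$m{\left(u \right)} = \frac{2}{u}$ ($m{\left(u \right)} = \frac{4}{2 u} = 4 \frac{1}{2 u} = \frac{2}{u}$)
$W{\left(17 \right)} m{\left(7 \right)} = 3 \cdot \frac{2}{7} = \frac{6}{7}$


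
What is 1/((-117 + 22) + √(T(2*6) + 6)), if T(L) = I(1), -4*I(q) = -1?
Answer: -2/185 ≈ -0.010811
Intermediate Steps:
I(q) = ¼ (I(q) = -¼*(-1) = ¼)
T(L) = ¼
1/((-117 + 22) + √(T(2*6) + 6)) = 1/((-117 + 22) + √(¼ + 6)) = 1/(-95 + √(25/4)) = 1/(-95 + 5/2) = 1/(-185/2) = -2/185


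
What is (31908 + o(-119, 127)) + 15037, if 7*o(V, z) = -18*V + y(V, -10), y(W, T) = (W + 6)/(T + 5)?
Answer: 1653898/35 ≈ 47254.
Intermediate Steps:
y(W, T) = (6 + W)/(5 + T)
o(V, z) = -6/35 - 13*V/5 (o(V, z) = (-18*V + (6 + V)/(5 - 10))/7 = (-18*V + (6 + V)/(-5))/7 = (-18*V - (6 + V)/5)/7 = (-18*V + (-6/5 - V/5))/7 = (-6/5 - 91*V/5)/7 = -6/35 - 13*V/5)
(31908 + o(-119, 127)) + 15037 = (31908 + (-6/35 - 13/5*(-119))) + 15037 = (31908 + (-6/35 + 1547/5)) + 15037 = (31908 + 10823/35) + 15037 = 1127603/35 + 15037 = 1653898/35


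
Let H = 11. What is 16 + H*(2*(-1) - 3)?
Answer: -39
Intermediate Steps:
16 + H*(2*(-1) - 3) = 16 + 11*(2*(-1) - 3) = 16 + 11*(-2 - 3) = 16 + 11*(-5) = 16 - 55 = -39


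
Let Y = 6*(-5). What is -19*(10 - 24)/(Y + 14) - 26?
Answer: -341/8 ≈ -42.625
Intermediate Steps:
Y = -30
-19*(10 - 24)/(Y + 14) - 26 = -19*(10 - 24)/(-30 + 14) - 26 = -(-266)/(-16) - 26 = -(-266)*(-1)/16 - 26 = -19*7/8 - 26 = -133/8 - 26 = -341/8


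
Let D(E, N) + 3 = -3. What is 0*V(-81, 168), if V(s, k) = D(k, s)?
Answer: 0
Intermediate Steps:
D(E, N) = -6 (D(E, N) = -3 - 3 = -6)
V(s, k) = -6
0*V(-81, 168) = 0*(-6) = 0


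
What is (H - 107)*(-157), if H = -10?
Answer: 18369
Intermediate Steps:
(H - 107)*(-157) = (-10 - 107)*(-157) = -117*(-157) = 18369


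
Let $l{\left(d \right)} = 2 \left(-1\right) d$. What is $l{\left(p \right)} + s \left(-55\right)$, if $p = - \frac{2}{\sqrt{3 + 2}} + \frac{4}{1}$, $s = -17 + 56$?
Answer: $-2153 + \frac{4 \sqrt{5}}{5} \approx -2151.2$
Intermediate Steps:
$s = 39$
$p = 4 - \frac{2 \sqrt{5}}{5}$ ($p = - \frac{2}{\sqrt{5}} + 4 \cdot 1 = - 2 \frac{\sqrt{5}}{5} + 4 = - \frac{2 \sqrt{5}}{5} + 4 = 4 - \frac{2 \sqrt{5}}{5} \approx 3.1056$)
$l{\left(d \right)} = - 2 d$
$l{\left(p \right)} + s \left(-55\right) = - 2 \left(4 - \frac{2 \sqrt{5}}{5}\right) + 39 \left(-55\right) = \left(-8 + \frac{4 \sqrt{5}}{5}\right) - 2145 = -2153 + \frac{4 \sqrt{5}}{5}$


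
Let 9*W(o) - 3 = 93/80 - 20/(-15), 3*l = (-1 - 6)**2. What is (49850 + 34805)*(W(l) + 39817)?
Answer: 1456168246309/432 ≈ 3.3708e+9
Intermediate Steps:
l = 49/3 (l = (-1 - 6)**2/3 = (1/3)*(-7)**2 = (1/3)*49 = 49/3 ≈ 16.333)
W(o) = 1319/2160 (W(o) = 1/3 + (93/80 - 20/(-15))/9 = 1/3 + (93*(1/80) - 20*(-1/15))/9 = 1/3 + (93/80 + 4/3)/9 = 1/3 + (1/9)*(599/240) = 1/3 + 599/2160 = 1319/2160)
(49850 + 34805)*(W(l) + 39817) = (49850 + 34805)*(1319/2160 + 39817) = 84655*(86006039/2160) = 1456168246309/432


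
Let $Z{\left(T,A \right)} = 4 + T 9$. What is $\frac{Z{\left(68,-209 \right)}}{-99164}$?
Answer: $- \frac{154}{24791} \approx -0.0062119$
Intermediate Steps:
$Z{\left(T,A \right)} = 4 + 9 T$
$\frac{Z{\left(68,-209 \right)}}{-99164} = \frac{4 + 9 \cdot 68}{-99164} = \left(4 + 612\right) \left(- \frac{1}{99164}\right) = 616 \left(- \frac{1}{99164}\right) = - \frac{154}{24791}$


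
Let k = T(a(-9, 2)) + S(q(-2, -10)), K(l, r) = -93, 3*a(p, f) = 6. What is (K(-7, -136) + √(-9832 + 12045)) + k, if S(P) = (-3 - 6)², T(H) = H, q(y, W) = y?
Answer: -10 + √2213 ≈ 37.043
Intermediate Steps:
a(p, f) = 2 (a(p, f) = (⅓)*6 = 2)
S(P) = 81 (S(P) = (-9)² = 81)
k = 83 (k = 2 + 81 = 83)
(K(-7, -136) + √(-9832 + 12045)) + k = (-93 + √(-9832 + 12045)) + 83 = (-93 + √2213) + 83 = -10 + √2213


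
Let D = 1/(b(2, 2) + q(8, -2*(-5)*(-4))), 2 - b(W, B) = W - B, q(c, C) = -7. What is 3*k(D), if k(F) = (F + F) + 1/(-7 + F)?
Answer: -97/60 ≈ -1.6167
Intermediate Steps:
b(W, B) = 2 + B - W (b(W, B) = 2 - (W - B) = 2 + (B - W) = 2 + B - W)
D = -⅕ (D = 1/((2 + 2 - 1*2) - 7) = 1/((2 + 2 - 2) - 7) = 1/(2 - 7) = 1/(-5) = -⅕ ≈ -0.20000)
k(F) = 1/(-7 + F) + 2*F (k(F) = 2*F + 1/(-7 + F) = 1/(-7 + F) + 2*F)
3*k(D) = 3*((1 - 14*(-⅕) + 2*(-⅕)²)/(-7 - ⅕)) = 3*((1 + 14/5 + 2*(1/25))/(-36/5)) = 3*(-5*(1 + 14/5 + 2/25)/36) = 3*(-5/36*97/25) = 3*(-97/180) = -97/60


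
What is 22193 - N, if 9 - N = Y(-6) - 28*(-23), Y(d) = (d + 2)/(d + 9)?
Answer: 68480/3 ≈ 22827.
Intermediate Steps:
Y(d) = (2 + d)/(9 + d)
N = -1901/3 (N = 9 - ((2 - 6)/(9 - 6) - 28*(-23)) = 9 - (-4/3 + 644) = 9 - 1*1928/3 = 9 - 1928/3 = -1901/3 ≈ -633.67)
22193 - N = 22193 - 1*(-1901/3) = 22193 + 1901/3 = 68480/3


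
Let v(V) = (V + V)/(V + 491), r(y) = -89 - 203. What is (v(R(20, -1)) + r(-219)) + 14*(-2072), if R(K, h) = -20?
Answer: -13800340/471 ≈ -29300.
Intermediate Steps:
r(y) = -292
v(V) = 2*V/(491 + V) (v(V) = (2*V)/(491 + V) = 2*V/(491 + V))
(v(R(20, -1)) + r(-219)) + 14*(-2072) = (2*(-20)/(491 - 20) - 292) + 14*(-2072) = (2*(-20)/471 - 292) - 29008 = (2*(-20)*(1/471) - 292) - 29008 = (-40/471 - 292) - 29008 = -137572/471 - 29008 = -13800340/471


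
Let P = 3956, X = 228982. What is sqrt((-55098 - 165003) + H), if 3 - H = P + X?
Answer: 2*I*sqrt(113259) ≈ 673.08*I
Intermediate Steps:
H = -232935 (H = 3 - (3956 + 228982) = 3 - 1*232938 = 3 - 232938 = -232935)
sqrt((-55098 - 165003) + H) = sqrt((-55098 - 165003) - 232935) = sqrt(-220101 - 232935) = sqrt(-453036) = 2*I*sqrt(113259)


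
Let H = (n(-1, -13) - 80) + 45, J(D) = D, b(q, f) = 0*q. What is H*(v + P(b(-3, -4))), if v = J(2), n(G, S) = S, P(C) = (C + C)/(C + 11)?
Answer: -96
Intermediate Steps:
b(q, f) = 0
P(C) = 2*C/(11 + C) (P(C) = (2*C)/(11 + C) = 2*C/(11 + C))
v = 2
H = -48 (H = (-13 - 80) + 45 = -93 + 45 = -48)
H*(v + P(b(-3, -4))) = -48*(2 + 2*0/(11 + 0)) = -48*(2 + 2*0/11) = -48*(2 + 2*0*(1/11)) = -48*(2 + 0) = -48*2 = -96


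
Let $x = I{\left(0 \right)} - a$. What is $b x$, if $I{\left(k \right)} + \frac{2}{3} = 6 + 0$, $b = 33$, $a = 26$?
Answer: $-682$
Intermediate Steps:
$I{\left(k \right)} = \frac{16}{3}$ ($I{\left(k \right)} = - \frac{2}{3} + \left(6 + 0\right) = - \frac{2}{3} + 6 = \frac{16}{3}$)
$x = - \frac{62}{3}$ ($x = \frac{16}{3} - 26 = - \frac{62}{3} \approx -20.667$)
$b x = 33 \left(- \frac{62}{3}\right) = -682$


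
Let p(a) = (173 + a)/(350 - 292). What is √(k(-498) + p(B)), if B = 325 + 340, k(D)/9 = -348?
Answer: I*√2621861/29 ≈ 55.835*I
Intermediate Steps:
k(D) = -3132 (k(D) = 9*(-348) = -3132)
B = 665
p(a) = 173/58 + a/58 (p(a) = (173 + a)/58 = (173 + a)*(1/58) = 173/58 + a/58)
√(k(-498) + p(B)) = √(-3132 + (173/58 + (1/58)*665)) = √(-3132 + (173/58 + 665/58)) = √(-3132 + 419/29) = √(-90409/29) = I*√2621861/29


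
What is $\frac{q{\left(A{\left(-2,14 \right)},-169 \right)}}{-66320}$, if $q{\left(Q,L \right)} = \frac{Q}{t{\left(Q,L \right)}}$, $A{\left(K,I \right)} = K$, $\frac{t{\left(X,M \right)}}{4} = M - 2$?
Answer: $- \frac{1}{22681440} \approx -4.4089 \cdot 10^{-8}$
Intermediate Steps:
$t{\left(X,M \right)} = -8 + 4 M$ ($t{\left(X,M \right)} = 4 \left(M - 2\right) = 4 \left(-2 + M\right) = -8 + 4 M$)
$q{\left(Q,L \right)} = \frac{Q}{-8 + 4 L}$
$\frac{q{\left(A{\left(-2,14 \right)},-169 \right)}}{-66320} = \frac{\frac{1}{4} \left(-2\right) \frac{1}{-2 - 169}}{-66320} = \frac{1}{4} \left(-2\right) \frac{1}{-171} \left(- \frac{1}{66320}\right) = \frac{1}{4} \left(-2\right) \left(- \frac{1}{171}\right) \left(- \frac{1}{66320}\right) = \frac{1}{342} \left(- \frac{1}{66320}\right) = - \frac{1}{22681440}$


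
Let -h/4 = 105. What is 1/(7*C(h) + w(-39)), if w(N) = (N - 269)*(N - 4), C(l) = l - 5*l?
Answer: 1/25004 ≈ 3.9994e-5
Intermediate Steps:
h = -420 (h = -4*105 = -420)
C(l) = -4*l
w(N) = (-269 + N)*(-4 + N)
1/(7*C(h) + w(-39)) = 1/(7*(-4*(-420)) + (1076 + (-39)² - 273*(-39))) = 1/(7*1680 + (1076 + 1521 + 10647)) = 1/(11760 + 13244) = 1/25004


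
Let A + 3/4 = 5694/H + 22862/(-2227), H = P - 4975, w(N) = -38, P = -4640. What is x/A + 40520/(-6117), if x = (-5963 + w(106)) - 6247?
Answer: 2125576728951160/2027240040993 ≈ 1048.5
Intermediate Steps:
H = -9615 (H = -4640 - 4975 = -9615)
A = -331410829/28550140 (A = -¾ + (5694/(-9615) + 22862/(-2227)) = -¾ + (5694*(-1/9615) + 22862*(-1/2227)) = -¾ + (-1898/3205 - 22862/2227) = -¾ - 77499556/7137535 = -331410829/28550140 ≈ -11.608)
x = -12248 (x = (-5963 - 38) - 6247 = -6001 - 6247 = -12248)
x/A + 40520/(-6117) = -12248/(-331410829/28550140) + 40520/(-6117) = -12248*(-28550140/331410829) + 40520*(-1/6117) = 349682114720/331410829 - 40520/6117 = 2125576728951160/2027240040993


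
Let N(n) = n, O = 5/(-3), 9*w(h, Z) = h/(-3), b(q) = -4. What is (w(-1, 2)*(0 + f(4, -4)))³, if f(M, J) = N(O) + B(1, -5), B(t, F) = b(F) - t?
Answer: -8000/531441 ≈ -0.015053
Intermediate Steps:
w(h, Z) = -h/27 (w(h, Z) = (h/(-3))/9 = (h*(-⅓))/9 = (-h/3)/9 = -h/27)
B(t, F) = -4 - t
O = -5/3 (O = 5*(-⅓) = -5/3 ≈ -1.6667)
f(M, J) = -20/3 (f(M, J) = -5/3 + (-4 - 1*1) = -5/3 + (-4 - 1) = -5/3 - 5 = -20/3)
(w(-1, 2)*(0 + f(4, -4)))³ = ((-1/27*(-1))*(0 - 20/3))³ = ((1/27)*(-20/3))³ = (-20/81)³ = -8000/531441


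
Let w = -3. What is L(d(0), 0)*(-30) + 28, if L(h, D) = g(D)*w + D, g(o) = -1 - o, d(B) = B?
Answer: -62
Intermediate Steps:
L(h, D) = 3 + 4*D (L(h, D) = (-1 - D)*(-3) + D = (3 + 3*D) + D = 3 + 4*D)
L(d(0), 0)*(-30) + 28 = (3 + 4*0)*(-30) + 28 = (3 + 0)*(-30) + 28 = 3*(-30) + 28 = -90 + 28 = -62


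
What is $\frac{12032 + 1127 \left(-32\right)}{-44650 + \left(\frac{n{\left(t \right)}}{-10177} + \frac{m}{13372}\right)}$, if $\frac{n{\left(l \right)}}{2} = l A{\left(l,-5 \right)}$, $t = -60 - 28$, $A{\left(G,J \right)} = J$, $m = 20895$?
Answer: $\frac{3270439035008}{6076076703545} \approx 0.53825$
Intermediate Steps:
$t = -88$ ($t = -60 - 28 = -88$)
$n{\left(l \right)} = - 10 l$ ($n{\left(l \right)} = 2 l \left(-5\right) = 2 \left(- 5 l\right) = - 10 l$)
$\frac{12032 + 1127 \left(-32\right)}{-44650 + \left(\frac{n{\left(t \right)}}{-10177} + \frac{m}{13372}\right)} = \frac{12032 + 1127 \left(-32\right)}{-44650 + \left(\frac{\left(-10\right) \left(-88\right)}{-10177} + \frac{20895}{13372}\right)} = \frac{12032 - 36064}{-44650 + \left(880 \left(- \frac{1}{10177}\right) + 20895 \cdot \frac{1}{13372}\right)} = - \frac{24032}{-44650 + \left(- \frac{880}{10177} + \frac{20895}{13372}\right)} = - \frac{24032}{-44650 + \frac{200881055}{136086844}} = - \frac{24032}{- \frac{6076076703545}{136086844}} = \left(-24032\right) \left(- \frac{136086844}{6076076703545}\right) = \frac{3270439035008}{6076076703545}$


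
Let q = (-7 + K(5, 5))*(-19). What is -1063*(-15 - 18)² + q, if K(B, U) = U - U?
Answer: -1157474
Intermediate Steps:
K(B, U) = 0
q = 133 (q = (-7 + 0)*(-19) = -7*(-19) = 133)
-1063*(-15 - 18)² + q = -1063*(-15 - 18)² + 133 = -1063*(-33)² + 133 = -1063*1089 + 133 = -1157607 + 133 = -1157474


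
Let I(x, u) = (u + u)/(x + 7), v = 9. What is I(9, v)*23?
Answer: 207/8 ≈ 25.875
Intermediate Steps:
I(x, u) = 2*u/(7 + x) (I(x, u) = (2*u)/(7 + x) = 2*u/(7 + x))
I(9, v)*23 = (2*9/(7 + 9))*23 = (2*9/16)*23 = (2*9*(1/16))*23 = (9/8)*23 = 207/8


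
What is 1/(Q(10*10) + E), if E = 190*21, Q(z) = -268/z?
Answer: 25/99683 ≈ 0.00025079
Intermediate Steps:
E = 3990
1/(Q(10*10) + E) = 1/(-268/(10*10) + 3990) = 1/(-268/100 + 3990) = 1/(-268*1/100 + 3990) = 1/(-67/25 + 3990) = 1/(99683/25) = 25/99683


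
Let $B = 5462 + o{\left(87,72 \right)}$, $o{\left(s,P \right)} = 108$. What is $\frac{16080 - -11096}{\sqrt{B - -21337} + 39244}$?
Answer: $\frac{1066494944}{1540064629} - \frac{27176 \sqrt{26907}}{1540064629} \approx 0.68961$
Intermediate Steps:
$B = 5570$ ($B = 5462 + 108 = 5570$)
$\frac{16080 - -11096}{\sqrt{B - -21337} + 39244} = \frac{16080 - -11096}{\sqrt{5570 - -21337} + 39244} = \frac{16080 + \left(-758 + 11854\right)}{\sqrt{5570 + 21337} + 39244} = \frac{16080 + 11096}{\sqrt{26907} + 39244} = \frac{27176}{39244 + \sqrt{26907}}$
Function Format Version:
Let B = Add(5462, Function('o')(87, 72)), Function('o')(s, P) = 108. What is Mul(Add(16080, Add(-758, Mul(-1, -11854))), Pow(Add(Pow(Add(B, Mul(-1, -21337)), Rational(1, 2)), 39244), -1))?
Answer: Add(Rational(1066494944, 1540064629), Mul(Rational(-27176, 1540064629), Pow(26907, Rational(1, 2)))) ≈ 0.68961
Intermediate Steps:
B = 5570 (B = Add(5462, 108) = 5570)
Mul(Add(16080, Add(-758, Mul(-1, -11854))), Pow(Add(Pow(Add(B, Mul(-1, -21337)), Rational(1, 2)), 39244), -1)) = Mul(Add(16080, Add(-758, Mul(-1, -11854))), Pow(Add(Pow(Add(5570, Mul(-1, -21337)), Rational(1, 2)), 39244), -1)) = Mul(Add(16080, Add(-758, 11854)), Pow(Add(Pow(Add(5570, 21337), Rational(1, 2)), 39244), -1)) = Mul(Add(16080, 11096), Pow(Add(Pow(26907, Rational(1, 2)), 39244), -1)) = Mul(27176, Pow(Add(39244, Pow(26907, Rational(1, 2))), -1))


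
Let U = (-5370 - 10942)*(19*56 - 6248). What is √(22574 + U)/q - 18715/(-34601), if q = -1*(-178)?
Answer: 18715/34601 + √84583982/178 ≈ 52.209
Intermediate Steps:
q = 178
U = 84561408 (U = -16312*(1064 - 6248) = -16312*(-5184) = 84561408)
√(22574 + U)/q - 18715/(-34601) = √(22574 + 84561408)/178 - 18715/(-34601) = √84583982*(1/178) - 18715*(-1/34601) = √84583982/178 + 18715/34601 = 18715/34601 + √84583982/178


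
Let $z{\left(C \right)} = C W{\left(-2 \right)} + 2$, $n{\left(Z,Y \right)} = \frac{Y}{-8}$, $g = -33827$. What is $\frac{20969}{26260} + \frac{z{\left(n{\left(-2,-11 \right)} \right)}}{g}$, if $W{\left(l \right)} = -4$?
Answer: $\frac{54570021}{68330540} \approx 0.79862$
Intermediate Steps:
$n{\left(Z,Y \right)} = - \frac{Y}{8}$ ($n{\left(Z,Y \right)} = Y \left(- \frac{1}{8}\right) = - \frac{Y}{8}$)
$z{\left(C \right)} = 2 - 4 C$ ($z{\left(C \right)} = C \left(-4\right) + 2 = - 4 C + 2 = 2 - 4 C$)
$\frac{20969}{26260} + \frac{z{\left(n{\left(-2,-11 \right)} \right)}}{g} = \frac{20969}{26260} + \frac{2 - 4 \left(\left(- \frac{1}{8}\right) \left(-11\right)\right)}{-33827} = 20969 \cdot \frac{1}{26260} + \left(2 - \frac{11}{2}\right) \left(- \frac{1}{33827}\right) = \frac{1613}{2020} + \left(2 - \frac{11}{2}\right) \left(- \frac{1}{33827}\right) = \frac{1613}{2020} - - \frac{7}{67654} = \frac{1613}{2020} + \frac{7}{67654} = \frac{54570021}{68330540}$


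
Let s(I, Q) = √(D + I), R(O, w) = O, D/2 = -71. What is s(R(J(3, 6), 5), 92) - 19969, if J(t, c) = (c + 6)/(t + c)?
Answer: -19969 + I*√1266/3 ≈ -19969.0 + 11.86*I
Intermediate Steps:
D = -142 (D = 2*(-71) = -142)
J(t, c) = (6 + c)/(c + t)
s(I, Q) = √(-142 + I)
s(R(J(3, 6), 5), 92) - 19969 = √(-142 + (6 + 6)/(6 + 3)) - 19969 = √(-142 + 12/9) - 19969 = √(-142 + (⅑)*12) - 19969 = √(-142 + 4/3) - 19969 = √(-422/3) - 19969 = I*√1266/3 - 19969 = -19969 + I*√1266/3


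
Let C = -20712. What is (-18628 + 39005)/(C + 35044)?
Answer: 20377/14332 ≈ 1.4218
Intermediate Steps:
(-18628 + 39005)/(C + 35044) = (-18628 + 39005)/(-20712 + 35044) = 20377/14332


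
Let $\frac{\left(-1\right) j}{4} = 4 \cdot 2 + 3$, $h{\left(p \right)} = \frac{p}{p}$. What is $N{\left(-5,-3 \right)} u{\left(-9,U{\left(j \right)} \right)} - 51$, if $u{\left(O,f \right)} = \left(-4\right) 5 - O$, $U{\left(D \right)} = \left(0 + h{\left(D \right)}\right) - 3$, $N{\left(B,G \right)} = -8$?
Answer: $37$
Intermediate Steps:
$h{\left(p \right)} = 1$
$j = -44$ ($j = - 4 \left(4 \cdot 2 + 3\right) = - 4 \left(8 + 3\right) = \left(-4\right) 11 = -44$)
$U{\left(D \right)} = -2$ ($U{\left(D \right)} = \left(0 + 1\right) - 3 = 1 - 3 = -2$)
$u{\left(O,f \right)} = -20 - O$
$N{\left(-5,-3 \right)} u{\left(-9,U{\left(j \right)} \right)} - 51 = - 8 \left(-20 - -9\right) - 51 = - 8 \left(-20 + 9\right) - 51 = \left(-8\right) \left(-11\right) - 51 = 88 - 51 = 37$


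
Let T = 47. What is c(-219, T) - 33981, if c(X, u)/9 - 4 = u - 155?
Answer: -34917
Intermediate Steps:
c(X, u) = -1359 + 9*u (c(X, u) = 36 + 9*(u - 155) = 36 + 9*(-155 + u) = 36 + (-1395 + 9*u) = -1359 + 9*u)
c(-219, T) - 33981 = (-1359 + 9*47) - 33981 = (-1359 + 423) - 33981 = -936 - 33981 = -34917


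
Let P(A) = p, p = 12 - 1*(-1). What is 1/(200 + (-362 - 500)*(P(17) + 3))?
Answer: -1/13592 ≈ -7.3573e-5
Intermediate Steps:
p = 13 (p = 12 + 1 = 13)
P(A) = 13
1/(200 + (-362 - 500)*(P(17) + 3)) = 1/(200 + (-362 - 500)*(13 + 3)) = 1/(200 - 862*16) = 1/(200 - 13792) = 1/(-13592) = -1/13592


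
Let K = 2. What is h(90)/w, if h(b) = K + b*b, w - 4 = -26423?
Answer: -8102/26419 ≈ -0.30667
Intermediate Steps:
w = -26419 (w = 4 - 26423 = -26419)
h(b) = 2 + b² (h(b) = 2 + b*b = 2 + b²)
h(90)/w = (2 + 90²)/(-26419) = (2 + 8100)*(-1/26419) = 8102*(-1/26419) = -8102/26419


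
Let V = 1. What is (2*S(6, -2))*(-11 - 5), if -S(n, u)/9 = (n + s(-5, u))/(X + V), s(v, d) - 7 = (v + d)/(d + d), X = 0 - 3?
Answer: -2124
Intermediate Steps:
X = -3
s(v, d) = 7 + (d + v)/(2*d) (s(v, d) = 7 + (v + d)/(d + d) = 7 + (d + v)/((2*d)) = 7 + (d + v)*(1/(2*d)) = 7 + (d + v)/(2*d))
S(n, u) = 9*n/2 + 9*(-5 + 15*u)/(4*u) (S(n, u) = -9*(n + (-5 + 15*u)/(2*u))/(-3 + 1) = -9*(n + (-5 + 15*u)/(2*u))/(-2) = -9*(n + (-5 + 15*u)/(2*u))*(-1)/2 = -9*(-n/2 - (-5 + 15*u)/(4*u)) = 9*n/2 + 9*(-5 + 15*u)/(4*u))
(2*S(6, -2))*(-11 - 5) = (2*((9/4)*(-5 + 15*(-2) + 2*6*(-2))/(-2)))*(-11 - 5) = (2*((9/4)*(-½)*(-5 - 30 - 24)))*(-16) = (2*((9/4)*(-½)*(-59)))*(-16) = (2*(531/8))*(-16) = (531/4)*(-16) = -2124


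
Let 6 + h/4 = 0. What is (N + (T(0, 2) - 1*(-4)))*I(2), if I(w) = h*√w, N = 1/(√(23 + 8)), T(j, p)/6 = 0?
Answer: 24*√2*(-124 - √31)/31 ≈ -141.86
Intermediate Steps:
h = -24 (h = -24 + 4*0 = -24 + 0 = -24)
T(j, p) = 0 (T(j, p) = 6*0 = 0)
N = √31/31 (N = 1/(√31) = √31/31 ≈ 0.17961)
I(w) = -24*√w
(N + (T(0, 2) - 1*(-4)))*I(2) = (√31/31 + (0 - 1*(-4)))*(-24*√2) = (√31/31 + (0 + 4))*(-24*√2) = (√31/31 + 4)*(-24*√2) = (4 + √31/31)*(-24*√2) = -24*√2*(4 + √31/31)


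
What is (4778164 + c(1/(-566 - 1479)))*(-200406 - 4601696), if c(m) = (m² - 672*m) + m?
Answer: -95957535847042170192/4182025 ≈ -2.2945e+13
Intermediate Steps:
c(m) = m² - 671*m
(4778164 + c(1/(-566 - 1479)))*(-200406 - 4601696) = (4778164 + (-671 + 1/(-566 - 1479))/(-566 - 1479))*(-200406 - 4601696) = (4778164 + (-671 + 1/(-2045))/(-2045))*(-4802102) = (4778164 - (-671 - 1/2045)/2045)*(-4802102) = (4778164 - 1/2045*(-1372196/2045))*(-4802102) = (4778164 + 1372196/4182025)*(-4802102) = (19982402674296/4182025)*(-4802102) = -95957535847042170192/4182025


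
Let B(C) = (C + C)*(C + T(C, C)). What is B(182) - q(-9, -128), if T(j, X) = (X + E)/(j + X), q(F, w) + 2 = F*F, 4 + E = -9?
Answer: 66338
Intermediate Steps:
E = -13 (E = -4 - 9 = -13)
q(F, w) = -2 + F**2 (q(F, w) = -2 + F*F = -2 + F**2)
T(j, X) = (-13 + X)/(X + j) (T(j, X) = (X - 13)/(j + X) = (-13 + X)/(X + j))
B(C) = 2*C*(C + (-13 + C)/(2*C)) (B(C) = (C + C)*(C + (-13 + C)/(C + C)) = (2*C)*(C + (-13 + C)/((2*C))) = (2*C)*(C + (1/(2*C))*(-13 + C)) = (2*C)*(C + (-13 + C)/(2*C)) = 2*C*(C + (-13 + C)/(2*C)))
B(182) - q(-9, -128) = (-13 + 182 + 2*182**2) - (-2 + (-9)**2) = (-13 + 182 + 2*33124) - (-2 + 81) = (-13 + 182 + 66248) - 1*79 = 66417 - 79 = 66338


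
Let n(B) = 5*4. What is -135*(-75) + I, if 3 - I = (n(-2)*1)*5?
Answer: 10028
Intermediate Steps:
n(B) = 20
I = -97 (I = 3 - 20*1*5 = 3 - 20*5 = 3 - 1*100 = 3 - 100 = -97)
-135*(-75) + I = -135*(-75) - 97 = 10125 - 97 = 10028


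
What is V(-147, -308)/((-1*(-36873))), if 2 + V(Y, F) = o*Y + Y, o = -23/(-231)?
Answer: -200/45067 ≈ -0.0044378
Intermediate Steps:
o = 23/231 (o = -23*(-1/231) = 23/231 ≈ 0.099567)
V(Y, F) = -2 + 254*Y/231 (V(Y, F) = -2 + (23*Y/231 + Y) = -2 + 254*Y/231)
V(-147, -308)/((-1*(-36873))) = (-2 + (254/231)*(-147))/((-1*(-36873))) = (-2 - 1778/11)/36873 = -1800/11*1/36873 = -200/45067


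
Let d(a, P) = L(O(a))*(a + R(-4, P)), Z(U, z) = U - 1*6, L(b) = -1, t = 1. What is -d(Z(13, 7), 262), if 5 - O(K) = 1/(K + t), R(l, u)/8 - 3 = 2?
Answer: 47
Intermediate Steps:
R(l, u) = 40 (R(l, u) = 24 + 8*2 = 24 + 16 = 40)
O(K) = 5 - 1/(1 + K) (O(K) = 5 - 1/(K + 1) = 5 - 1/(1 + K))
Z(U, z) = -6 + U (Z(U, z) = U - 6 = -6 + U)
d(a, P) = -40 - a (d(a, P) = -(a + 40) = -(40 + a) = -40 - a)
-d(Z(13, 7), 262) = -(-40 - (-6 + 13)) = -(-40 - 1*7) = -(-40 - 7) = -1*(-47) = 47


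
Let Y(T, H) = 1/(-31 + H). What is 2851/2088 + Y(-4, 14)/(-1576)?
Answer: 2387065/1748178 ≈ 1.3655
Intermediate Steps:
2851/2088 + Y(-4, 14)/(-1576) = 2851/2088 + 1/((-31 + 14)*(-1576)) = 2851*(1/2088) - 1/1576/(-17) = 2851/2088 - 1/17*(-1/1576) = 2851/2088 + 1/26792 = 2387065/1748178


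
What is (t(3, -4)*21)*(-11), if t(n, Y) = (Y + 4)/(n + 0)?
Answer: 0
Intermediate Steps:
t(n, Y) = (4 + Y)/n
(t(3, -4)*21)*(-11) = (((4 - 4)/3)*21)*(-11) = (((⅓)*0)*21)*(-11) = (0*21)*(-11) = 0*(-11) = 0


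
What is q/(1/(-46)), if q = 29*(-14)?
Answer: 18676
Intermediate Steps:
q = -406
q/(1/(-46)) = -406/(1/(-46)) = -406/(-1/46) = -406*(-46) = 18676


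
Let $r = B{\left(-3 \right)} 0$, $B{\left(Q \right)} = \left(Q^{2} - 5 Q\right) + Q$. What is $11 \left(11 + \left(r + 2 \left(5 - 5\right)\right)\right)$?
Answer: $121$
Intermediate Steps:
$B{\left(Q \right)} = Q^{2} - 4 Q$
$r = 0$ ($r = - 3 \left(-4 - 3\right) 0 = \left(-3\right) \left(-7\right) 0 = 21 \cdot 0 = 0$)
$11 \left(11 + \left(r + 2 \left(5 - 5\right)\right)\right) = 11 \left(11 + \left(0 + 2 \left(5 - 5\right)\right)\right) = 11 \left(11 + \left(0 + 2 \cdot 0\right)\right) = 11 \left(11 + \left(0 + 0\right)\right) = 11 \left(11 + 0\right) = 11 \cdot 11 = 121$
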